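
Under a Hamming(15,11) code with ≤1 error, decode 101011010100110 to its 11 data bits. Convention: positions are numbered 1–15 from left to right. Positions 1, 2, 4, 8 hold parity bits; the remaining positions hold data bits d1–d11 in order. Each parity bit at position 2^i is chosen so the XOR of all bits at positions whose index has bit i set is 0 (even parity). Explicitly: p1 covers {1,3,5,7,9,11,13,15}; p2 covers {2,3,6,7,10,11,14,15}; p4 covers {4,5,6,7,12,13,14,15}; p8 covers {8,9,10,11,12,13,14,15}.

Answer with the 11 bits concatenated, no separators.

s1 (pos 1,3,5,7,9,11,13,15): 1⊕1⊕1⊕0⊕0⊕0⊕1⊕0 = 0
s2 (pos 2,3,6,7,10,11,14,15): 0⊕1⊕1⊕0⊕1⊕0⊕1⊕0 = 0
s4 (pos 4,5,6,7,12,13,14,15): 0⊕1⊕1⊕0⊕0⊕1⊕1⊕0 = 0
s8 (pos 8,9,10,11,12,13,14,15): 1⊕0⊕1⊕0⊕0⊕1⊕1⊕0 = 0
Syndrome s8…s1 = 0000 → no error.
Read data bits from positions 3,5,6,7,9,10,11,12,13,14,15: 11100100110

11100100110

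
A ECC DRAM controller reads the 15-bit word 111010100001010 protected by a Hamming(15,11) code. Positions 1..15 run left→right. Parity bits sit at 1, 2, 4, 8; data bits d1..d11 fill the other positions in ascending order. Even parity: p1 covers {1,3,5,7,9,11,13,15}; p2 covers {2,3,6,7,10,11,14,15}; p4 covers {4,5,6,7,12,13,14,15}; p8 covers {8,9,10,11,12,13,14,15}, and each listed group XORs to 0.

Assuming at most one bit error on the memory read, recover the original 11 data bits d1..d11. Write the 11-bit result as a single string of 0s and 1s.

11010001010

s1 (pos 1,3,5,7,9,11,13,15): 1⊕1⊕1⊕1⊕0⊕0⊕0⊕0 = 0
s2 (pos 2,3,6,7,10,11,14,15): 1⊕1⊕0⊕1⊕0⊕0⊕1⊕0 = 0
s4 (pos 4,5,6,7,12,13,14,15): 0⊕1⊕0⊕1⊕1⊕0⊕1⊕0 = 0
s8 (pos 8,9,10,11,12,13,14,15): 0⊕0⊕0⊕0⊕1⊕0⊕1⊕0 = 0
Syndrome s8…s1 = 0000 → no error.
Read data bits from positions 3,5,6,7,9,10,11,12,13,14,15: 11010001010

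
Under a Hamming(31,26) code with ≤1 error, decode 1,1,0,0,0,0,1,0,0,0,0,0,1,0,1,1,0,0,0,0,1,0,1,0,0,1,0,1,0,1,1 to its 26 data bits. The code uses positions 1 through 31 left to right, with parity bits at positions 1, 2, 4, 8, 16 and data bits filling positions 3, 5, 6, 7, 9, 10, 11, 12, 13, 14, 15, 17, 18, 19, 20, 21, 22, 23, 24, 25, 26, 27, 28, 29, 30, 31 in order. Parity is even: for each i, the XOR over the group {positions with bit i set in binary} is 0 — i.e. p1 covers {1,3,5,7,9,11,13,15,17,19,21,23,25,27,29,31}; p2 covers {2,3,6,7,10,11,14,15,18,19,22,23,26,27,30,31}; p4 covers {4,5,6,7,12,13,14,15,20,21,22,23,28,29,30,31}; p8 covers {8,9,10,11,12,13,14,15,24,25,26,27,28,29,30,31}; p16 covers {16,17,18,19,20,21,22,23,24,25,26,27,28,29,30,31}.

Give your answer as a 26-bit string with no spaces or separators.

00010000101001010100101011

s1 (pos 1,3,5,7,9,11,13,15,17,19,21,23,25,27,29,31): 1⊕0⊕0⊕1⊕0⊕0⊕1⊕1⊕0⊕0⊕1⊕1⊕0⊕0⊕0⊕1 = 1
s2 (pos 2,3,6,7,10,11,14,15,18,19,22,23,26,27,30,31): 1⊕0⊕0⊕1⊕0⊕0⊕0⊕1⊕0⊕0⊕0⊕1⊕1⊕0⊕1⊕1 = 1
s4 (pos 4,5,6,7,12,13,14,15,20,21,22,23,28,29,30,31): 0⊕0⊕0⊕1⊕0⊕1⊕0⊕1⊕0⊕1⊕0⊕1⊕1⊕0⊕1⊕1 = 0
s8 (pos 8,9,10,11,12,13,14,15,24,25,26,27,28,29,30,31): 0⊕0⊕0⊕0⊕0⊕1⊕0⊕1⊕0⊕0⊕1⊕0⊕1⊕0⊕1⊕1 = 0
s16 (pos 16,17,18,19,20,21,22,23,24,25,26,27,28,29,30,31): 1⊕0⊕0⊕0⊕0⊕1⊕0⊕1⊕0⊕0⊕1⊕0⊕1⊕0⊕1⊕1 = 1
Syndrome s16…s1 = 10011 → error at position 19.
Flip position 19: 1100001000001011000010100101011 → 1100001000001011001010100101011
Read data bits from positions 3,5,6,7,9,10,11,12,13,14,15,17,18,19,20,21,22,23,24,25,26,27,28,29,30,31: 00010000101001010100101011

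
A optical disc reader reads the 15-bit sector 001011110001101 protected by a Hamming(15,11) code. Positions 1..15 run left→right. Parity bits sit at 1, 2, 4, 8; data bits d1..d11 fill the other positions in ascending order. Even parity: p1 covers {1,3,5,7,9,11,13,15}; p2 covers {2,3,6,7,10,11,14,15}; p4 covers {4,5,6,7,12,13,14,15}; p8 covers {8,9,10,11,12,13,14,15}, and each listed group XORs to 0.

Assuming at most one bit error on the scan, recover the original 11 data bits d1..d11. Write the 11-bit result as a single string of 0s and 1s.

s1 (pos 1,3,5,7,9,11,13,15): 0⊕1⊕1⊕1⊕0⊕0⊕1⊕1 = 1
s2 (pos 2,3,6,7,10,11,14,15): 0⊕1⊕1⊕1⊕0⊕0⊕0⊕1 = 0
s4 (pos 4,5,6,7,12,13,14,15): 0⊕1⊕1⊕1⊕1⊕1⊕0⊕1 = 0
s8 (pos 8,9,10,11,12,13,14,15): 1⊕0⊕0⊕0⊕1⊕1⊕0⊕1 = 0
Syndrome s8…s1 = 0001 → error at position 1.
Flip position 1: 001011110001101 → 101011110001101
Read data bits from positions 3,5,6,7,9,10,11,12,13,14,15: 11110001101

11110001101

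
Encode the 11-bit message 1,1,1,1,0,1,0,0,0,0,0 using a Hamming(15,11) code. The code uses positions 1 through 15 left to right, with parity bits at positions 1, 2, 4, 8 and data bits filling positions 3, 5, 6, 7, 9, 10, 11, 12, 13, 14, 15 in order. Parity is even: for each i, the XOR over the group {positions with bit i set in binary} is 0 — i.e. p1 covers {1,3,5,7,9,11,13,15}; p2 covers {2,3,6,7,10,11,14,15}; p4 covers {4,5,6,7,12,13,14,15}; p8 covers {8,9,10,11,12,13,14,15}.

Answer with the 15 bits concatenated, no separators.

Place data at non-parity positions: p1 p2 1 p4 1 1 1 p8 0 1 0 0 0 0 0
p1 (pos 1,3,5,7,9,11,13,15): XOR of data positions = 1⊕1⊕1⊕0⊕0⊕0⊕0 = 1
p2 (pos 2,3,6,7,10,11,14,15): XOR of data positions = 1⊕1⊕1⊕1⊕0⊕0⊕0 = 0
p4 (pos 4,5,6,7,12,13,14,15): XOR of data positions = 1⊕1⊕1⊕0⊕0⊕0⊕0 = 1
p8 (pos 8,9,10,11,12,13,14,15): XOR of data positions = 0⊕1⊕0⊕0⊕0⊕0⊕0 = 1
Codeword: 101111110100000

101111110100000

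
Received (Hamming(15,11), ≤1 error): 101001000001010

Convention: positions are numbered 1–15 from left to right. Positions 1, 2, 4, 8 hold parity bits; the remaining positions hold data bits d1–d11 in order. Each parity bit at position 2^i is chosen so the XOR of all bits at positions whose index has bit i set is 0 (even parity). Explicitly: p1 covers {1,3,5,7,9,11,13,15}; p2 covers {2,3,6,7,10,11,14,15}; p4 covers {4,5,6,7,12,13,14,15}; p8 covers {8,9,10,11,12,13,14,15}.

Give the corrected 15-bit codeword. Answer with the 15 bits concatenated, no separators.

s1 (pos 1,3,5,7,9,11,13,15): 1⊕1⊕0⊕0⊕0⊕0⊕0⊕0 = 0
s2 (pos 2,3,6,7,10,11,14,15): 0⊕1⊕1⊕0⊕0⊕0⊕1⊕0 = 1
s4 (pos 4,5,6,7,12,13,14,15): 0⊕0⊕1⊕0⊕1⊕0⊕1⊕0 = 1
s8 (pos 8,9,10,11,12,13,14,15): 0⊕0⊕0⊕0⊕1⊕0⊕1⊕0 = 0
Syndrome s8…s1 = 0110 → error at position 6.
Flip position 6: 101001000001010 → 101000000001010

101000000001010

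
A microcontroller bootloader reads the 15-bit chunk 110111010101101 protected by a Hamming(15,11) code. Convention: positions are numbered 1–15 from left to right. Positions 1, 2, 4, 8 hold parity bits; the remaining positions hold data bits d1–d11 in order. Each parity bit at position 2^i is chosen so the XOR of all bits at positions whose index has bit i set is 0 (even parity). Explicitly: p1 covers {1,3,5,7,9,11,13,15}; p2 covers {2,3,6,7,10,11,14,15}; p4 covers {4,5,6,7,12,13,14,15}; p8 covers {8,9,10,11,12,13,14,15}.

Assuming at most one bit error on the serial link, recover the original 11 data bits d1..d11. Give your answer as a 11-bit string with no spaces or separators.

s1 (pos 1,3,5,7,9,11,13,15): 1⊕0⊕1⊕0⊕0⊕0⊕1⊕1 = 0
s2 (pos 2,3,6,7,10,11,14,15): 1⊕0⊕1⊕0⊕1⊕0⊕0⊕1 = 0
s4 (pos 4,5,6,7,12,13,14,15): 1⊕1⊕1⊕0⊕1⊕1⊕0⊕1 = 0
s8 (pos 8,9,10,11,12,13,14,15): 1⊕0⊕1⊕0⊕1⊕1⊕0⊕1 = 1
Syndrome s8…s1 = 1000 → error at position 8.
Flip position 8: 110111010101101 → 110111000101101
Read data bits from positions 3,5,6,7,9,10,11,12,13,14,15: 01100101101

01100101101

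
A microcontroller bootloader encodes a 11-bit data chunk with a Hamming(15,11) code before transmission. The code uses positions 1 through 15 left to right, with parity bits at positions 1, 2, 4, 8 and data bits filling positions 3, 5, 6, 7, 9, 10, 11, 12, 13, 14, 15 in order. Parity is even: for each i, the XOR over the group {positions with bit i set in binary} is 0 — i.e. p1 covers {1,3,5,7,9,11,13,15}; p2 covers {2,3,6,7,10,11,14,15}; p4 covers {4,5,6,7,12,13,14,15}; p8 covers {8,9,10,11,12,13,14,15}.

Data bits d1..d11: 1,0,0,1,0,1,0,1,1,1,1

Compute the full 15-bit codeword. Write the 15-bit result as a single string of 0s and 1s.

Place data at non-parity positions: p1 p2 1 p4 0 0 1 p8 0 1 0 1 1 1 1
p1 (pos 1,3,5,7,9,11,13,15): XOR of data positions = 1⊕0⊕1⊕0⊕0⊕1⊕1 = 0
p2 (pos 2,3,6,7,10,11,14,15): XOR of data positions = 1⊕0⊕1⊕1⊕0⊕1⊕1 = 1
p4 (pos 4,5,6,7,12,13,14,15): XOR of data positions = 0⊕0⊕1⊕1⊕1⊕1⊕1 = 1
p8 (pos 8,9,10,11,12,13,14,15): XOR of data positions = 0⊕1⊕0⊕1⊕1⊕1⊕1 = 1
Codeword: 011100110101111

011100110101111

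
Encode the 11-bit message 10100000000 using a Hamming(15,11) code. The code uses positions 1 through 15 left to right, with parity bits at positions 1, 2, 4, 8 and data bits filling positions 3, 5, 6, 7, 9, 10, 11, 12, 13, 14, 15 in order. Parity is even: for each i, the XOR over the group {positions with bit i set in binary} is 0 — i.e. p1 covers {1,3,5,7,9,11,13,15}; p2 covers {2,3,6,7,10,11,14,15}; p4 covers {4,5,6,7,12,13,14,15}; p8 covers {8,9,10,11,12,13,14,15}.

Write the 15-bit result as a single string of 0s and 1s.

Place data at non-parity positions: p1 p2 1 p4 0 1 0 p8 0 0 0 0 0 0 0
p1 (pos 1,3,5,7,9,11,13,15): XOR of data positions = 1⊕0⊕0⊕0⊕0⊕0⊕0 = 1
p2 (pos 2,3,6,7,10,11,14,15): XOR of data positions = 1⊕1⊕0⊕0⊕0⊕0⊕0 = 0
p4 (pos 4,5,6,7,12,13,14,15): XOR of data positions = 0⊕1⊕0⊕0⊕0⊕0⊕0 = 1
p8 (pos 8,9,10,11,12,13,14,15): XOR of data positions = 0⊕0⊕0⊕0⊕0⊕0⊕0 = 0
Codeword: 101101000000000

101101000000000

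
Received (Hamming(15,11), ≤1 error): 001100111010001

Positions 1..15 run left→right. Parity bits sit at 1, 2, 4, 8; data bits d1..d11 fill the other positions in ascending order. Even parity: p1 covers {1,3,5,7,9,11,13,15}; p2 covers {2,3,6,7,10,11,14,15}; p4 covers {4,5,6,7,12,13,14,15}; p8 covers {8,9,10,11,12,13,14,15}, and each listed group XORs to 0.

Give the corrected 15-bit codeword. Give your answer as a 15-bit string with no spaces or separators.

s1 (pos 1,3,5,7,9,11,13,15): 0⊕1⊕0⊕1⊕1⊕1⊕0⊕1 = 1
s2 (pos 2,3,6,7,10,11,14,15): 0⊕1⊕0⊕1⊕0⊕1⊕0⊕1 = 0
s4 (pos 4,5,6,7,12,13,14,15): 1⊕0⊕0⊕1⊕0⊕0⊕0⊕1 = 1
s8 (pos 8,9,10,11,12,13,14,15): 1⊕1⊕0⊕1⊕0⊕0⊕0⊕1 = 0
Syndrome s8…s1 = 0101 → error at position 5.
Flip position 5: 001100111010001 → 001110111010001

001110111010001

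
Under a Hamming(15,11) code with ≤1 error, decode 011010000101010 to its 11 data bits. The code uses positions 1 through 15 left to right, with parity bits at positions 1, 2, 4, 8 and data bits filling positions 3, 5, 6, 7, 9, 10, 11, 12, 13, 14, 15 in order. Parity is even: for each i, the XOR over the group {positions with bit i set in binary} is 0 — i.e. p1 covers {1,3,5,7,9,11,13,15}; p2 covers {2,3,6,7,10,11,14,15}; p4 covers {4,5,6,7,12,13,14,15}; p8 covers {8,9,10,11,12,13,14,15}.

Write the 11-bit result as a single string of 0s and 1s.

s1 (pos 1,3,5,7,9,11,13,15): 0⊕1⊕1⊕0⊕0⊕0⊕0⊕0 = 0
s2 (pos 2,3,6,7,10,11,14,15): 1⊕1⊕0⊕0⊕1⊕0⊕1⊕0 = 0
s4 (pos 4,5,6,7,12,13,14,15): 0⊕1⊕0⊕0⊕1⊕0⊕1⊕0 = 1
s8 (pos 8,9,10,11,12,13,14,15): 0⊕0⊕1⊕0⊕1⊕0⊕1⊕0 = 1
Syndrome s8…s1 = 1100 → error at position 12.
Flip position 12: 011010000101010 → 011010000100010
Read data bits from positions 3,5,6,7,9,10,11,12,13,14,15: 11000100010

11000100010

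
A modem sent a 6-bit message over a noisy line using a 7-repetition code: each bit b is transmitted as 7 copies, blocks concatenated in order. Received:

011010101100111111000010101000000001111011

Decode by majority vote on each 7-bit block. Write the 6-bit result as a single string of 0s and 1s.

Block 1 (0110101): 4 ones → 1
Block 2 (0110011): 4 ones → 1
Block 3 (1111000): 4 ones → 1
Block 4 (0101010): 3 ones → 0
Block 5 (0000000): 0 ones → 0
Block 6 (1111011): 6 ones → 1

111001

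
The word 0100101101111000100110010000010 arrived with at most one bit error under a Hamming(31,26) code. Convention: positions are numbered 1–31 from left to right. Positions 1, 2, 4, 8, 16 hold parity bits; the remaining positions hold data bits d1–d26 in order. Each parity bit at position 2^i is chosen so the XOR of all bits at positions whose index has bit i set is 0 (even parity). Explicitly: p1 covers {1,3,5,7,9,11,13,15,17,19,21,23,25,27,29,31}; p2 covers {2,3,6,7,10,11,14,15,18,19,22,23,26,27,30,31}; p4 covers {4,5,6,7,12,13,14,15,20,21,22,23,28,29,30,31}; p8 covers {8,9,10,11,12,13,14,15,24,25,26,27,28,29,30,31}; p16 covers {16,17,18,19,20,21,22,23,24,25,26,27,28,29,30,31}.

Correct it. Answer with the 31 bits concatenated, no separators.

s1 (pos 1,3,5,7,9,11,13,15,17,19,21,23,25,27,29,31): 0⊕0⊕1⊕1⊕0⊕1⊕1⊕0⊕1⊕0⊕1⊕0⊕0⊕0⊕0⊕0 = 0
s2 (pos 2,3,6,7,10,11,14,15,18,19,22,23,26,27,30,31): 1⊕0⊕0⊕1⊕1⊕1⊕0⊕0⊕0⊕0⊕0⊕0⊕0⊕0⊕1⊕0 = 1
s4 (pos 4,5,6,7,12,13,14,15,20,21,22,23,28,29,30,31): 0⊕1⊕0⊕1⊕1⊕1⊕0⊕0⊕1⊕1⊕0⊕0⊕0⊕0⊕1⊕0 = 1
s8 (pos 8,9,10,11,12,13,14,15,24,25,26,27,28,29,30,31): 1⊕0⊕1⊕1⊕1⊕1⊕0⊕0⊕1⊕0⊕0⊕0⊕0⊕0⊕1⊕0 = 1
s16 (pos 16,17,18,19,20,21,22,23,24,25,26,27,28,29,30,31): 0⊕1⊕0⊕0⊕1⊕1⊕0⊕0⊕1⊕0⊕0⊕0⊕0⊕0⊕1⊕0 = 1
Syndrome s16…s1 = 11110 → error at position 30.
Flip position 30: 0100101101111000100110010000010 → 0100101101111000100110010000000

0100101101111000100110010000000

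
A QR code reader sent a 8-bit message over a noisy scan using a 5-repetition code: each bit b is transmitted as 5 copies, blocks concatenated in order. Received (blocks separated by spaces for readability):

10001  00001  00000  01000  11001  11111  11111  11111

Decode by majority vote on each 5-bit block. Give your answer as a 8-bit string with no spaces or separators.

00001111

Block 1 (10001): 2 ones → 0
Block 2 (00001): 1 one → 0
Block 3 (00000): 0 ones → 0
Block 4 (01000): 1 one → 0
Block 5 (11001): 3 ones → 1
Block 6 (11111): 5 ones → 1
Block 7 (11111): 5 ones → 1
Block 8 (11111): 5 ones → 1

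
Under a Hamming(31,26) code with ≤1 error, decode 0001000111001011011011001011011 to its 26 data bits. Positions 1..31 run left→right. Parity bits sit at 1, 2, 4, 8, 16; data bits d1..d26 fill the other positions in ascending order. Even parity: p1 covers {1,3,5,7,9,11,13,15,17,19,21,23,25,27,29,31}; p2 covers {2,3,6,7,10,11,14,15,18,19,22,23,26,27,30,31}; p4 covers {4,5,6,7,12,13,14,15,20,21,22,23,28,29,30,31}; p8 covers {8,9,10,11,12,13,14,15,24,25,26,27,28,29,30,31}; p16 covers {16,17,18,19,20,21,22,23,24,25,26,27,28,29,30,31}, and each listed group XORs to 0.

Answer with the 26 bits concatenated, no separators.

s1 (pos 1,3,5,7,9,11,13,15,17,19,21,23,25,27,29,31): 0⊕0⊕0⊕0⊕1⊕0⊕1⊕1⊕0⊕1⊕1⊕0⊕1⊕1⊕0⊕1 = 0
s2 (pos 2,3,6,7,10,11,14,15,18,19,22,23,26,27,30,31): 0⊕0⊕0⊕0⊕1⊕0⊕0⊕1⊕1⊕1⊕1⊕0⊕0⊕1⊕1⊕1 = 0
s4 (pos 4,5,6,7,12,13,14,15,20,21,22,23,28,29,30,31): 1⊕0⊕0⊕0⊕0⊕1⊕0⊕1⊕0⊕1⊕1⊕0⊕1⊕0⊕1⊕1 = 0
s8 (pos 8,9,10,11,12,13,14,15,24,25,26,27,28,29,30,31): 1⊕1⊕1⊕0⊕0⊕1⊕0⊕1⊕0⊕1⊕0⊕1⊕1⊕0⊕1⊕1 = 0
s16 (pos 16,17,18,19,20,21,22,23,24,25,26,27,28,29,30,31): 1⊕0⊕1⊕1⊕0⊕1⊕1⊕0⊕0⊕1⊕0⊕1⊕1⊕0⊕1⊕1 = 0
Syndrome s16…s1 = 00000 → no error.
Read data bits from positions 3,5,6,7,9,10,11,12,13,14,15,17,18,19,20,21,22,23,24,25,26,27,28,29,30,31: 00001100101011011001011011

00001100101011011001011011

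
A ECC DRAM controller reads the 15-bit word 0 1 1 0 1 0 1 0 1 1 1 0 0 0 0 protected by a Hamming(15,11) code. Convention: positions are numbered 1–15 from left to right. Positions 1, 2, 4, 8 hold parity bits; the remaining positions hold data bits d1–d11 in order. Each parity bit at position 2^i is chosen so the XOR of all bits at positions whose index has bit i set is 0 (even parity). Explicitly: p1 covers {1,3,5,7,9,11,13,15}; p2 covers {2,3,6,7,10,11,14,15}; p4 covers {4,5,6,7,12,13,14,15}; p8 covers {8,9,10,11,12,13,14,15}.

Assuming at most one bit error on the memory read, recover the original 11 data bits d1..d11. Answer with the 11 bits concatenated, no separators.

11011100000

s1 (pos 1,3,5,7,9,11,13,15): 0⊕1⊕1⊕1⊕1⊕1⊕0⊕0 = 1
s2 (pos 2,3,6,7,10,11,14,15): 1⊕1⊕0⊕1⊕1⊕1⊕0⊕0 = 1
s4 (pos 4,5,6,7,12,13,14,15): 0⊕1⊕0⊕1⊕0⊕0⊕0⊕0 = 0
s8 (pos 8,9,10,11,12,13,14,15): 0⊕1⊕1⊕1⊕0⊕0⊕0⊕0 = 1
Syndrome s8…s1 = 1011 → error at position 11.
Flip position 11: 011010101110000 → 011010101100000
Read data bits from positions 3,5,6,7,9,10,11,12,13,14,15: 11011100000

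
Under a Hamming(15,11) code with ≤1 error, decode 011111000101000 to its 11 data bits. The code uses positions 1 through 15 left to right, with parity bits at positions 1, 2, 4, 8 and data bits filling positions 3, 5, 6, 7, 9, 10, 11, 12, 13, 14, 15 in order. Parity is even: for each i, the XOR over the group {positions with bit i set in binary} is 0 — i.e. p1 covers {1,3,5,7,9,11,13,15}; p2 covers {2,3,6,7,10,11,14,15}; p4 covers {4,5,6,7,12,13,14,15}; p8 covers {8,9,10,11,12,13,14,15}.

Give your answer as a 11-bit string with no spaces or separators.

11100101000

s1 (pos 1,3,5,7,9,11,13,15): 0⊕1⊕1⊕0⊕0⊕0⊕0⊕0 = 0
s2 (pos 2,3,6,7,10,11,14,15): 1⊕1⊕1⊕0⊕1⊕0⊕0⊕0 = 0
s4 (pos 4,5,6,7,12,13,14,15): 1⊕1⊕1⊕0⊕1⊕0⊕0⊕0 = 0
s8 (pos 8,9,10,11,12,13,14,15): 0⊕0⊕1⊕0⊕1⊕0⊕0⊕0 = 0
Syndrome s8…s1 = 0000 → no error.
Read data bits from positions 3,5,6,7,9,10,11,12,13,14,15: 11100101000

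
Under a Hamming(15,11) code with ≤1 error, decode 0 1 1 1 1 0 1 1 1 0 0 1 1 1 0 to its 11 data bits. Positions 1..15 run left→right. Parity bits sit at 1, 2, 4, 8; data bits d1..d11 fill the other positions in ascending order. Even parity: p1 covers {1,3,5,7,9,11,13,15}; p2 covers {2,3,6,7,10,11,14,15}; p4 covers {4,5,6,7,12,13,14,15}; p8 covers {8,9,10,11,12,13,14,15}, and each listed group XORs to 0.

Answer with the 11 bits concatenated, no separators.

s1 (pos 1,3,5,7,9,11,13,15): 0⊕1⊕1⊕1⊕1⊕0⊕1⊕0 = 1
s2 (pos 2,3,6,7,10,11,14,15): 1⊕1⊕0⊕1⊕0⊕0⊕1⊕0 = 0
s4 (pos 4,5,6,7,12,13,14,15): 1⊕1⊕0⊕1⊕1⊕1⊕1⊕0 = 0
s8 (pos 8,9,10,11,12,13,14,15): 1⊕1⊕0⊕0⊕1⊕1⊕1⊕0 = 1
Syndrome s8…s1 = 1001 → error at position 9.
Flip position 9: 011110111001110 → 011110110001110
Read data bits from positions 3,5,6,7,9,10,11,12,13,14,15: 11010001110

11010001110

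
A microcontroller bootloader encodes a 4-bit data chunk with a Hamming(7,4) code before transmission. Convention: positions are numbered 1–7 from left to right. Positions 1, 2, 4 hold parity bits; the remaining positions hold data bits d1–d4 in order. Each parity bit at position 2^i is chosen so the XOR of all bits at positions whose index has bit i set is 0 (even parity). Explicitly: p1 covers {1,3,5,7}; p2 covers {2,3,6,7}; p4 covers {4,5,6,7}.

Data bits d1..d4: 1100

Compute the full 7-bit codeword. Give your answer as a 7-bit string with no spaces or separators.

0111100

Place data at non-parity positions: p1 p2 1 p4 1 0 0
p1 (pos 1,3,5,7): XOR of data positions = 1⊕1⊕0 = 0
p2 (pos 2,3,6,7): XOR of data positions = 1⊕0⊕0 = 1
p4 (pos 4,5,6,7): XOR of data positions = 1⊕0⊕0 = 1
Codeword: 0111100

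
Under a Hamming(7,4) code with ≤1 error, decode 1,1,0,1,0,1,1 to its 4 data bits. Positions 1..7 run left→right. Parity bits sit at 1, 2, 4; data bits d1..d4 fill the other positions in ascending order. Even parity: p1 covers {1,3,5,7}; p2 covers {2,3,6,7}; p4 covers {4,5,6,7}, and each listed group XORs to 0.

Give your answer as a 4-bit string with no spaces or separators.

0001

s1 (pos 1,3,5,7): 1⊕0⊕0⊕1 = 0
s2 (pos 2,3,6,7): 1⊕0⊕1⊕1 = 1
s4 (pos 4,5,6,7): 1⊕0⊕1⊕1 = 1
Syndrome s4…s1 = 110 → error at position 6.
Flip position 6: 1101011 → 1101001
Read data bits from positions 3,5,6,7: 0001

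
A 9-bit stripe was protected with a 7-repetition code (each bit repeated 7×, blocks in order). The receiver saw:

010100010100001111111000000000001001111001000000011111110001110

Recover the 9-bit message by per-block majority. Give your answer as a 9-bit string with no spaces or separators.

Block 1 (0101000): 2 ones → 0
Block 2 (1010000): 2 ones → 0
Block 3 (1111111): 7 ones → 1
Block 4 (0000000): 0 ones → 0
Block 5 (0000100): 1 one → 0
Block 6 (1111001): 5 ones → 1
Block 7 (0000000): 0 ones → 0
Block 8 (1111111): 7 ones → 1
Block 9 (0001110): 3 ones → 0

001001010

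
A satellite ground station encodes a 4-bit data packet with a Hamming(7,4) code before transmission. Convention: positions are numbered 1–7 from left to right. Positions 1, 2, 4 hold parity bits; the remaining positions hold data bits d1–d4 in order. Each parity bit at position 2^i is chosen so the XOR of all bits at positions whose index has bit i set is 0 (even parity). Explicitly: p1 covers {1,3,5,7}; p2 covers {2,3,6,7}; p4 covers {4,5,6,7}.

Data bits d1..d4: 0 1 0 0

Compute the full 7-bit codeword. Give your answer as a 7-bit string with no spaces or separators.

Place data at non-parity positions: p1 p2 0 p4 1 0 0
p1 (pos 1,3,5,7): XOR of data positions = 0⊕1⊕0 = 1
p2 (pos 2,3,6,7): XOR of data positions = 0⊕0⊕0 = 0
p4 (pos 4,5,6,7): XOR of data positions = 1⊕0⊕0 = 1
Codeword: 1001100

1001100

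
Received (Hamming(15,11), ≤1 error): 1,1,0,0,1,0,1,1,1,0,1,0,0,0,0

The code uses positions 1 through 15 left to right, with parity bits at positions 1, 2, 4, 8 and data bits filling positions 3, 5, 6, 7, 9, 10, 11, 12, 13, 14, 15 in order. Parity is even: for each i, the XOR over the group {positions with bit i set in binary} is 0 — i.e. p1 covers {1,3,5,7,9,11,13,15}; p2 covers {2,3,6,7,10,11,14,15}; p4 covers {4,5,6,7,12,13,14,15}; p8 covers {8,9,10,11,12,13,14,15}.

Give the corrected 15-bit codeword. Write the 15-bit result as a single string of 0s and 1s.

110010111000000

s1 (pos 1,3,5,7,9,11,13,15): 1⊕0⊕1⊕1⊕1⊕1⊕0⊕0 = 1
s2 (pos 2,3,6,7,10,11,14,15): 1⊕0⊕0⊕1⊕0⊕1⊕0⊕0 = 1
s4 (pos 4,5,6,7,12,13,14,15): 0⊕1⊕0⊕1⊕0⊕0⊕0⊕0 = 0
s8 (pos 8,9,10,11,12,13,14,15): 1⊕1⊕0⊕1⊕0⊕0⊕0⊕0 = 1
Syndrome s8…s1 = 1011 → error at position 11.
Flip position 11: 110010111010000 → 110010111000000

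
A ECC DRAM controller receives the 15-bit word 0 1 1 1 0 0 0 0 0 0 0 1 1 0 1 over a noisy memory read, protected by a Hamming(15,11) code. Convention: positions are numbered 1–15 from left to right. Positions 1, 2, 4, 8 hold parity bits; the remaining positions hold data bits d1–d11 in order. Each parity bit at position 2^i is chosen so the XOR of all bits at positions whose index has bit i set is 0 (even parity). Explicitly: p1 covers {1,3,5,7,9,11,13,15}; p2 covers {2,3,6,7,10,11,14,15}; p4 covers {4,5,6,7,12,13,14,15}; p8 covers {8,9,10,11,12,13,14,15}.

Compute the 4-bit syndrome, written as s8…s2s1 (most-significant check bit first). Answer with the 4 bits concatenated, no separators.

1011

s1 (pos 1,3,5,7,9,11,13,15): 0⊕1⊕0⊕0⊕0⊕0⊕1⊕1 = 1
s2 (pos 2,3,6,7,10,11,14,15): 1⊕1⊕0⊕0⊕0⊕0⊕0⊕1 = 1
s4 (pos 4,5,6,7,12,13,14,15): 1⊕0⊕0⊕0⊕1⊕1⊕0⊕1 = 0
s8 (pos 8,9,10,11,12,13,14,15): 0⊕0⊕0⊕0⊕1⊕1⊕0⊕1 = 1
Syndrome s8…s1 = 1011 → error at position 11.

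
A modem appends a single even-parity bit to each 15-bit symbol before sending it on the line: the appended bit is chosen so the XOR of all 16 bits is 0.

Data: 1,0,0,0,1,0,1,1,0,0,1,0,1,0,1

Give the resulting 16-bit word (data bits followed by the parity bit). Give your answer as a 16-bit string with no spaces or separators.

XOR of the 15 data bits: 1⊕0⊕0⊕0⊕1⊕0⊕1⊕1⊕0⊕0⊕1⊕0⊕1⊕0⊕1 = 1
Parity bit = 1 (so all 16 bits XOR to 0).

1000101100101011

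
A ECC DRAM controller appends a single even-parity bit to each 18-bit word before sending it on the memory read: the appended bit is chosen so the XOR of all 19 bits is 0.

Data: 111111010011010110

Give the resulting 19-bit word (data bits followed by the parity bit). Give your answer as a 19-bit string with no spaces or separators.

1111110100110101100

XOR of the 18 data bits: 1⊕1⊕1⊕1⊕1⊕1⊕0⊕1⊕0⊕0⊕1⊕1⊕0⊕1⊕0⊕1⊕1⊕0 = 0
Parity bit = 0 (so all 19 bits XOR to 0).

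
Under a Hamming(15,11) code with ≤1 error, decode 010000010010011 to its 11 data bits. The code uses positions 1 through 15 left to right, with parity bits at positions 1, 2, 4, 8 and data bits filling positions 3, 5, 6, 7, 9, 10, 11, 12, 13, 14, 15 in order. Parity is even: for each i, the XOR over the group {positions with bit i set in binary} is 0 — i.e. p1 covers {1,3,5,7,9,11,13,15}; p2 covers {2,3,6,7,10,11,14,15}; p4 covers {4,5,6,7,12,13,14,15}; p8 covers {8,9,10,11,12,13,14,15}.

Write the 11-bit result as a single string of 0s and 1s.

s1 (pos 1,3,5,7,9,11,13,15): 0⊕0⊕0⊕0⊕0⊕1⊕0⊕1 = 0
s2 (pos 2,3,6,7,10,11,14,15): 1⊕0⊕0⊕0⊕0⊕1⊕1⊕1 = 0
s4 (pos 4,5,6,7,12,13,14,15): 0⊕0⊕0⊕0⊕0⊕0⊕1⊕1 = 0
s8 (pos 8,9,10,11,12,13,14,15): 1⊕0⊕0⊕1⊕0⊕0⊕1⊕1 = 0
Syndrome s8…s1 = 0000 → no error.
Read data bits from positions 3,5,6,7,9,10,11,12,13,14,15: 00000010011

00000010011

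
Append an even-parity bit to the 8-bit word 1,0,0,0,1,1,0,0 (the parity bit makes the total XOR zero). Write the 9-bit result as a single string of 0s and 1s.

100011001

XOR of the 8 data bits: 1⊕0⊕0⊕0⊕1⊕1⊕0⊕0 = 1
Parity bit = 1 (so all 9 bits XOR to 0).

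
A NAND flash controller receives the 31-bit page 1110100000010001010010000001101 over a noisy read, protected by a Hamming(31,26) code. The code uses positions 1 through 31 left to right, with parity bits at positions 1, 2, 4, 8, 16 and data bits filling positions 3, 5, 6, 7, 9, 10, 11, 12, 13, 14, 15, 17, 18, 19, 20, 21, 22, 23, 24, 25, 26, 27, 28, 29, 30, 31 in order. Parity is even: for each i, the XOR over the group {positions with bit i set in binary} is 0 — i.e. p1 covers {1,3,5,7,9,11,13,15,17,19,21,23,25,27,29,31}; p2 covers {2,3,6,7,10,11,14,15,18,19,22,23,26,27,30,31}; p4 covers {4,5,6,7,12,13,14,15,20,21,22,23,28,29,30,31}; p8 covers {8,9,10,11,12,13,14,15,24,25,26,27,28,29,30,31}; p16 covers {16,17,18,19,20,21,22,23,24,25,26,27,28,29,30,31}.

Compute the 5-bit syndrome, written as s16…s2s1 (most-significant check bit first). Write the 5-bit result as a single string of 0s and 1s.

00000

s1 (pos 1,3,5,7,9,11,13,15,17,19,21,23,25,27,29,31): 1⊕1⊕1⊕0⊕0⊕0⊕0⊕0⊕0⊕0⊕1⊕0⊕0⊕0⊕1⊕1 = 0
s2 (pos 2,3,6,7,10,11,14,15,18,19,22,23,26,27,30,31): 1⊕1⊕0⊕0⊕0⊕0⊕0⊕0⊕1⊕0⊕0⊕0⊕0⊕0⊕0⊕1 = 0
s4 (pos 4,5,6,7,12,13,14,15,20,21,22,23,28,29,30,31): 0⊕1⊕0⊕0⊕1⊕0⊕0⊕0⊕0⊕1⊕0⊕0⊕1⊕1⊕0⊕1 = 0
s8 (pos 8,9,10,11,12,13,14,15,24,25,26,27,28,29,30,31): 0⊕0⊕0⊕0⊕1⊕0⊕0⊕0⊕0⊕0⊕0⊕0⊕1⊕1⊕0⊕1 = 0
s16 (pos 16,17,18,19,20,21,22,23,24,25,26,27,28,29,30,31): 1⊕0⊕1⊕0⊕0⊕1⊕0⊕0⊕0⊕0⊕0⊕0⊕1⊕1⊕0⊕1 = 0
Syndrome s16…s1 = 00000 → no error.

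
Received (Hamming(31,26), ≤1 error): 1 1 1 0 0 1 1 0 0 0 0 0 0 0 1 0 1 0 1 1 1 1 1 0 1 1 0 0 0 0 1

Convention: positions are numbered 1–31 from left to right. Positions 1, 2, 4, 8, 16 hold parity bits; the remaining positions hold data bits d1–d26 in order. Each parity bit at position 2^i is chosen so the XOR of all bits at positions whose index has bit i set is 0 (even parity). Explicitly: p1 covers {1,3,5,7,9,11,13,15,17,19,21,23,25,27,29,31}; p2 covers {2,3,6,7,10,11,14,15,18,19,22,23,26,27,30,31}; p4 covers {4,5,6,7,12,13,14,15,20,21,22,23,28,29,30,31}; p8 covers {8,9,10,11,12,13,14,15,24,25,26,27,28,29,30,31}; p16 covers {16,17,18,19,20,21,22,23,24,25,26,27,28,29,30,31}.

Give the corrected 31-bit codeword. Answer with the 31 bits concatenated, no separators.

s1 (pos 1,3,5,7,9,11,13,15,17,19,21,23,25,27,29,31): 1⊕1⊕0⊕1⊕0⊕0⊕0⊕1⊕1⊕1⊕1⊕1⊕1⊕0⊕0⊕1 = 0
s2 (pos 2,3,6,7,10,11,14,15,18,19,22,23,26,27,30,31): 1⊕1⊕1⊕1⊕0⊕0⊕0⊕1⊕0⊕1⊕1⊕1⊕1⊕0⊕0⊕1 = 0
s4 (pos 4,5,6,7,12,13,14,15,20,21,22,23,28,29,30,31): 0⊕0⊕1⊕1⊕0⊕0⊕0⊕1⊕1⊕1⊕1⊕1⊕0⊕0⊕0⊕1 = 0
s8 (pos 8,9,10,11,12,13,14,15,24,25,26,27,28,29,30,31): 0⊕0⊕0⊕0⊕0⊕0⊕0⊕1⊕0⊕1⊕1⊕0⊕0⊕0⊕0⊕1 = 0
s16 (pos 16,17,18,19,20,21,22,23,24,25,26,27,28,29,30,31): 0⊕1⊕0⊕1⊕1⊕1⊕1⊕1⊕0⊕1⊕1⊕0⊕0⊕0⊕0⊕1 = 1
Syndrome s16…s1 = 10000 → error at position 16.
Flip position 16: 1110011000000010101111101100001 → 1110011000000011101111101100001

1110011000000011101111101100001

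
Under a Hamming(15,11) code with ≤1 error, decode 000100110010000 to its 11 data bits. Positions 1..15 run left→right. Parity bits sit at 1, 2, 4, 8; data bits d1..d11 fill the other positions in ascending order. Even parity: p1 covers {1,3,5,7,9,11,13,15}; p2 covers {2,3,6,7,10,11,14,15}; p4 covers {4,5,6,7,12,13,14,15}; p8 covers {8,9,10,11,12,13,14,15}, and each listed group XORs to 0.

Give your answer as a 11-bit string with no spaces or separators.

00010010000

s1 (pos 1,3,5,7,9,11,13,15): 0⊕0⊕0⊕1⊕0⊕1⊕0⊕0 = 0
s2 (pos 2,3,6,7,10,11,14,15): 0⊕0⊕0⊕1⊕0⊕1⊕0⊕0 = 0
s4 (pos 4,5,6,7,12,13,14,15): 1⊕0⊕0⊕1⊕0⊕0⊕0⊕0 = 0
s8 (pos 8,9,10,11,12,13,14,15): 1⊕0⊕0⊕1⊕0⊕0⊕0⊕0 = 0
Syndrome s8…s1 = 0000 → no error.
Read data bits from positions 3,5,6,7,9,10,11,12,13,14,15: 00010010000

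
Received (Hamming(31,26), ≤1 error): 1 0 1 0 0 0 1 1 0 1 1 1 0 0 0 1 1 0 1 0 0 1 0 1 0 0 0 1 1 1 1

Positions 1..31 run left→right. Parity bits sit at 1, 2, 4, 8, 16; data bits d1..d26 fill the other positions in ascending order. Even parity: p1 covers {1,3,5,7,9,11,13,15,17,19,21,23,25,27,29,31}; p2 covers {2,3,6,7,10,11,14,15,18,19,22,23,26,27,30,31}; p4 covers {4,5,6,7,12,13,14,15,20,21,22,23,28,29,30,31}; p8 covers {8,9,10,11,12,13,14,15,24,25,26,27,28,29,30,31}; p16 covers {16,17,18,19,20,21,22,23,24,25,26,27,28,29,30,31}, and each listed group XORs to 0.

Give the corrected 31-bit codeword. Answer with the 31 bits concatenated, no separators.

1010001101110001101001010000111

s1 (pos 1,3,5,7,9,11,13,15,17,19,21,23,25,27,29,31): 1⊕1⊕0⊕1⊕0⊕1⊕0⊕0⊕1⊕1⊕0⊕0⊕0⊕0⊕1⊕1 = 0
s2 (pos 2,3,6,7,10,11,14,15,18,19,22,23,26,27,30,31): 0⊕1⊕0⊕1⊕1⊕1⊕0⊕0⊕0⊕1⊕1⊕0⊕0⊕0⊕1⊕1 = 0
s4 (pos 4,5,6,7,12,13,14,15,20,21,22,23,28,29,30,31): 0⊕0⊕0⊕1⊕1⊕0⊕0⊕0⊕0⊕0⊕1⊕0⊕1⊕1⊕1⊕1 = 1
s8 (pos 8,9,10,11,12,13,14,15,24,25,26,27,28,29,30,31): 1⊕0⊕1⊕1⊕1⊕0⊕0⊕0⊕1⊕0⊕0⊕0⊕1⊕1⊕1⊕1 = 1
s16 (pos 16,17,18,19,20,21,22,23,24,25,26,27,28,29,30,31): 1⊕1⊕0⊕1⊕0⊕0⊕1⊕0⊕1⊕0⊕0⊕0⊕1⊕1⊕1⊕1 = 1
Syndrome s16…s1 = 11100 → error at position 28.
Flip position 28: 1010001101110001101001010001111 → 1010001101110001101001010000111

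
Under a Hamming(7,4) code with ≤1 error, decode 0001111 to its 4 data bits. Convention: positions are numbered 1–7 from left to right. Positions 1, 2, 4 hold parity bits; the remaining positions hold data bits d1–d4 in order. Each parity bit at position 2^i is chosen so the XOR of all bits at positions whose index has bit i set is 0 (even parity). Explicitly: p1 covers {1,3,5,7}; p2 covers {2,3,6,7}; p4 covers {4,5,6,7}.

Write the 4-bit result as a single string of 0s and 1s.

s1 (pos 1,3,5,7): 0⊕0⊕1⊕1 = 0
s2 (pos 2,3,6,7): 0⊕0⊕1⊕1 = 0
s4 (pos 4,5,6,7): 1⊕1⊕1⊕1 = 0
Syndrome s4…s1 = 000 → no error.
Read data bits from positions 3,5,6,7: 0111

0111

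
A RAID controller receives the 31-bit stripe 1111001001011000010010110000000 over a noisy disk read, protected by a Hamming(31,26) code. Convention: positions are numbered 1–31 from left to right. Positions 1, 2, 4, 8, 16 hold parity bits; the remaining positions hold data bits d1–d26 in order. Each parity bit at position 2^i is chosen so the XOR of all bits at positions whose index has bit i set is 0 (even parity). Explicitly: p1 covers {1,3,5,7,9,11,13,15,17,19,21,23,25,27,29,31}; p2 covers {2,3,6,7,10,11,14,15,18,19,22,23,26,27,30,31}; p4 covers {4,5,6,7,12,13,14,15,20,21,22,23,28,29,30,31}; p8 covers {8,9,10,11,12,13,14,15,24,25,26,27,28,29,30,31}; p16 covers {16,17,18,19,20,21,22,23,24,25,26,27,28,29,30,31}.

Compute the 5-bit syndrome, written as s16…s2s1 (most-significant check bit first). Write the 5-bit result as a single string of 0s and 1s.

00000

s1 (pos 1,3,5,7,9,11,13,15,17,19,21,23,25,27,29,31): 1⊕1⊕0⊕1⊕0⊕0⊕1⊕0⊕0⊕0⊕1⊕1⊕0⊕0⊕0⊕0 = 0
s2 (pos 2,3,6,7,10,11,14,15,18,19,22,23,26,27,30,31): 1⊕1⊕0⊕1⊕1⊕0⊕0⊕0⊕1⊕0⊕0⊕1⊕0⊕0⊕0⊕0 = 0
s4 (pos 4,5,6,7,12,13,14,15,20,21,22,23,28,29,30,31): 1⊕0⊕0⊕1⊕1⊕1⊕0⊕0⊕0⊕1⊕0⊕1⊕0⊕0⊕0⊕0 = 0
s8 (pos 8,9,10,11,12,13,14,15,24,25,26,27,28,29,30,31): 0⊕0⊕1⊕0⊕1⊕1⊕0⊕0⊕1⊕0⊕0⊕0⊕0⊕0⊕0⊕0 = 0
s16 (pos 16,17,18,19,20,21,22,23,24,25,26,27,28,29,30,31): 0⊕0⊕1⊕0⊕0⊕1⊕0⊕1⊕1⊕0⊕0⊕0⊕0⊕0⊕0⊕0 = 0
Syndrome s16…s1 = 00000 → no error.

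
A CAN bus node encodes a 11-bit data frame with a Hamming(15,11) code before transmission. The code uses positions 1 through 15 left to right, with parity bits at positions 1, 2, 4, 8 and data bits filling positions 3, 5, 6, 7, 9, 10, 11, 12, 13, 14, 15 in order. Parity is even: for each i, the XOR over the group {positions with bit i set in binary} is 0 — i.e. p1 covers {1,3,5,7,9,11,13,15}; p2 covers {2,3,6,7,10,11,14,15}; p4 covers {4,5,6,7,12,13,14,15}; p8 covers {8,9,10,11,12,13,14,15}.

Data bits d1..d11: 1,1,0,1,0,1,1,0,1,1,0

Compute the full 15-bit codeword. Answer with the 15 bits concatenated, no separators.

111010100110110

Place data at non-parity positions: p1 p2 1 p4 1 0 1 p8 0 1 1 0 1 1 0
p1 (pos 1,3,5,7,9,11,13,15): XOR of data positions = 1⊕1⊕1⊕0⊕1⊕1⊕0 = 1
p2 (pos 2,3,6,7,10,11,14,15): XOR of data positions = 1⊕0⊕1⊕1⊕1⊕1⊕0 = 1
p4 (pos 4,5,6,7,12,13,14,15): XOR of data positions = 1⊕0⊕1⊕0⊕1⊕1⊕0 = 0
p8 (pos 8,9,10,11,12,13,14,15): XOR of data positions = 0⊕1⊕1⊕0⊕1⊕1⊕0 = 0
Codeword: 111010100110110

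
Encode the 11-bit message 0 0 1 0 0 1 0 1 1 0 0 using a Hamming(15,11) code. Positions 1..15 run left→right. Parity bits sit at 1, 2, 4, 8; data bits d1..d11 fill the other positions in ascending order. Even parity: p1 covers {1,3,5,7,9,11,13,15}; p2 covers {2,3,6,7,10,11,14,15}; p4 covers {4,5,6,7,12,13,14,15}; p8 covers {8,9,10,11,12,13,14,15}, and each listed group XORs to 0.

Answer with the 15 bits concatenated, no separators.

Place data at non-parity positions: p1 p2 0 p4 0 1 0 p8 0 1 0 1 1 0 0
p1 (pos 1,3,5,7,9,11,13,15): XOR of data positions = 0⊕0⊕0⊕0⊕0⊕1⊕0 = 1
p2 (pos 2,3,6,7,10,11,14,15): XOR of data positions = 0⊕1⊕0⊕1⊕0⊕0⊕0 = 0
p4 (pos 4,5,6,7,12,13,14,15): XOR of data positions = 0⊕1⊕0⊕1⊕1⊕0⊕0 = 1
p8 (pos 8,9,10,11,12,13,14,15): XOR of data positions = 0⊕1⊕0⊕1⊕1⊕0⊕0 = 1
Codeword: 100101010101100

100101010101100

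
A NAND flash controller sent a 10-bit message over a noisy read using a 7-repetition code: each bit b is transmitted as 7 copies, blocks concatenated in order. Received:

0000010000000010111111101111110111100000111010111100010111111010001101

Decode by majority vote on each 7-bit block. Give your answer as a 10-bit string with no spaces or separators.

Block 1 (0000010): 1 one → 0
Block 2 (0000000): 0 ones → 0
Block 3 (1011111): 6 ones → 1
Block 4 (1101111): 6 ones → 1
Block 5 (1101111): 6 ones → 1
Block 6 (0000011): 2 ones → 0
Block 7 (1010111): 5 ones → 1
Block 8 (1000101): 3 ones → 0
Block 9 (1111101): 6 ones → 1
Block 10 (0001101): 3 ones → 0

0011101010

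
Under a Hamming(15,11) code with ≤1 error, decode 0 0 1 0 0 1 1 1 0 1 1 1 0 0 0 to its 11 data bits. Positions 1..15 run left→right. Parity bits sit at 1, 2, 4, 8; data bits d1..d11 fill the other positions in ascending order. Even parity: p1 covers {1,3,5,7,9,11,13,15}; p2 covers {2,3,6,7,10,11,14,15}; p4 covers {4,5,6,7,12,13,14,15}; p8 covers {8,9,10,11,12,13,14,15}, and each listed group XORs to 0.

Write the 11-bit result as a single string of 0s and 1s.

s1 (pos 1,3,5,7,9,11,13,15): 0⊕1⊕0⊕1⊕0⊕1⊕0⊕0 = 1
s2 (pos 2,3,6,7,10,11,14,15): 0⊕1⊕1⊕1⊕1⊕1⊕0⊕0 = 1
s4 (pos 4,5,6,7,12,13,14,15): 0⊕0⊕1⊕1⊕1⊕0⊕0⊕0 = 1
s8 (pos 8,9,10,11,12,13,14,15): 1⊕0⊕1⊕1⊕1⊕0⊕0⊕0 = 0
Syndrome s8…s1 = 0111 → error at position 7.
Flip position 7: 001001110111000 → 001001010111000
Read data bits from positions 3,5,6,7,9,10,11,12,13,14,15: 10100111000

10100111000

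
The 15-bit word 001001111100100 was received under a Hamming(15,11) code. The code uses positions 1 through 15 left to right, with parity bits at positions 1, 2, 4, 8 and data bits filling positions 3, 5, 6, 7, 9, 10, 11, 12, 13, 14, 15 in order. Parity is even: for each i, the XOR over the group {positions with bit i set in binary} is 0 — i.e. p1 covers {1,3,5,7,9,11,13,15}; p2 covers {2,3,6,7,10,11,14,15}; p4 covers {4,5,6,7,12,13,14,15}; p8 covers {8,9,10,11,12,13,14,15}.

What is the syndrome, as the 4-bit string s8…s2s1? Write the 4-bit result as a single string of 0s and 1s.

0100

s1 (pos 1,3,5,7,9,11,13,15): 0⊕1⊕0⊕1⊕1⊕0⊕1⊕0 = 0
s2 (pos 2,3,6,7,10,11,14,15): 0⊕1⊕1⊕1⊕1⊕0⊕0⊕0 = 0
s4 (pos 4,5,6,7,12,13,14,15): 0⊕0⊕1⊕1⊕0⊕1⊕0⊕0 = 1
s8 (pos 8,9,10,11,12,13,14,15): 1⊕1⊕1⊕0⊕0⊕1⊕0⊕0 = 0
Syndrome s8…s1 = 0100 → error at position 4.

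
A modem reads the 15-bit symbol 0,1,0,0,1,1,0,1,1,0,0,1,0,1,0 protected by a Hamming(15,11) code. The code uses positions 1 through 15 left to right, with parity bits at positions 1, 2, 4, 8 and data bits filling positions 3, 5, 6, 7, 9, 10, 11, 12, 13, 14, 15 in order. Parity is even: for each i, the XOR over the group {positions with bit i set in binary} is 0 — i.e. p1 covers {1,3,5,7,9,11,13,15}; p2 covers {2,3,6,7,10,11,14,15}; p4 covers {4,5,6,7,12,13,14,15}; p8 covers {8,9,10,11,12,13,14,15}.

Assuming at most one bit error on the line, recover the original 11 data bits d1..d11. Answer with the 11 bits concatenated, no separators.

s1 (pos 1,3,5,7,9,11,13,15): 0⊕0⊕1⊕0⊕1⊕0⊕0⊕0 = 0
s2 (pos 2,3,6,7,10,11,14,15): 1⊕0⊕1⊕0⊕0⊕0⊕1⊕0 = 1
s4 (pos 4,5,6,7,12,13,14,15): 0⊕1⊕1⊕0⊕1⊕0⊕1⊕0 = 0
s8 (pos 8,9,10,11,12,13,14,15): 1⊕1⊕0⊕0⊕1⊕0⊕1⊕0 = 0
Syndrome s8…s1 = 0010 → error at position 2.
Flip position 2: 010011011001010 → 000011011001010
Read data bits from positions 3,5,6,7,9,10,11,12,13,14,15: 01101001010

01101001010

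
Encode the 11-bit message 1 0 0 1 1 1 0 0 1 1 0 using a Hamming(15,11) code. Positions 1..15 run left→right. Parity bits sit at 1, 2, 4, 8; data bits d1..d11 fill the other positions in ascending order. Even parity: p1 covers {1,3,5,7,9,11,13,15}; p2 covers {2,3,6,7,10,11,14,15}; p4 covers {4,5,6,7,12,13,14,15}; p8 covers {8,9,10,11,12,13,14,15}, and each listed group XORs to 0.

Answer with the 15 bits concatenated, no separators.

001100101100110

Place data at non-parity positions: p1 p2 1 p4 0 0 1 p8 1 1 0 0 1 1 0
p1 (pos 1,3,5,7,9,11,13,15): XOR of data positions = 1⊕0⊕1⊕1⊕0⊕1⊕0 = 0
p2 (pos 2,3,6,7,10,11,14,15): XOR of data positions = 1⊕0⊕1⊕1⊕0⊕1⊕0 = 0
p4 (pos 4,5,6,7,12,13,14,15): XOR of data positions = 0⊕0⊕1⊕0⊕1⊕1⊕0 = 1
p8 (pos 8,9,10,11,12,13,14,15): XOR of data positions = 1⊕1⊕0⊕0⊕1⊕1⊕0 = 0
Codeword: 001100101100110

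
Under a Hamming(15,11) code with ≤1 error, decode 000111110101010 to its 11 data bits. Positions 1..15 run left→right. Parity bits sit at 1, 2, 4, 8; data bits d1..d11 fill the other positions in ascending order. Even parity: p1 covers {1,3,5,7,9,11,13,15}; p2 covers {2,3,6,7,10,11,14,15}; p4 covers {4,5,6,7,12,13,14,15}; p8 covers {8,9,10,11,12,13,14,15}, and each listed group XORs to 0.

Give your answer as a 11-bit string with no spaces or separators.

s1 (pos 1,3,5,7,9,11,13,15): 0⊕0⊕1⊕1⊕0⊕0⊕0⊕0 = 0
s2 (pos 2,3,6,7,10,11,14,15): 0⊕0⊕1⊕1⊕1⊕0⊕1⊕0 = 0
s4 (pos 4,5,6,7,12,13,14,15): 1⊕1⊕1⊕1⊕1⊕0⊕1⊕0 = 0
s8 (pos 8,9,10,11,12,13,14,15): 1⊕0⊕1⊕0⊕1⊕0⊕1⊕0 = 0
Syndrome s8…s1 = 0000 → no error.
Read data bits from positions 3,5,6,7,9,10,11,12,13,14,15: 01110101010

01110101010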